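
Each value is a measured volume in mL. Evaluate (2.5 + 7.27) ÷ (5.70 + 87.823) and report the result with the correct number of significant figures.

2.5 + 7.27 = 9.77, limited to 1 d.p. → 2 s.f.; 5.70 + 87.823 = 93.523, limited to 2 d.p. → 4 s.f.
Carrying full precision, 9.77 ÷ 93.523 = 0.104466281022…; keep min(2, 4) = 2 s.f.
Rounded to 2 significant figures: 0.10.

0.10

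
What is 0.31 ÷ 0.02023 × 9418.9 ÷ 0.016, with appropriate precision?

0.31 ÷ 0.02023 × 9418.9 ÷ 0.016 = 9020819.94563…
Multiplication/division keeps the fewest significant figures: 0.31 → 2 s.f., 0.02023 → 4 s.f., 9418.9 → 5 s.f., 0.016 → 2 s.f.; limit is 2.
Rounded to 2 significant figures: 9.0 × 10^6.

9.0 × 10^6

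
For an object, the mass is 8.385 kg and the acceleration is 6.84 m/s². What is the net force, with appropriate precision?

57.4 N

net force = 8.385 kg × 6.84 m/s² = 57.3534 N.
8.385 has 4 significant figures; 6.84 has 3.
Division/multiplication keeps the fewest: 3 significant figures.
Rounded: 57.4 N.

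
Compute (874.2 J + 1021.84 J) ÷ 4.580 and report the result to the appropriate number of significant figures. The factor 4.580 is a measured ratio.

414.0 J

874.2 J + 1021.84 J = 1896.04 J; the sum is limited to 1 decimal place (5 s.f.).
Carrying full precision, 1896.04 ÷ 4.580 = 413.982532751… J; 4.580 has 4 s.f., so the result keeps min(5, 4) = 4 s.f.
Rounded to 4 significant figures: 414.0 J.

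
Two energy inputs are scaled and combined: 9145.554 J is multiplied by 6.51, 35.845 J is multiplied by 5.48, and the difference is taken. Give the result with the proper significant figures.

5.93 × 10^4 J

9145.554 × 6.51 = 59537.55654 → 5.95 × 10^4 J (3 s.f., last digit at the 10^2 place).
35.845 × 5.48 = 196.4306 → 196 J (3 s.f., last digit at the 10^0 place).
Difference: 59341.12594 J; keep the coarser place, 10^2.
Result: 5.93 × 10^4 J.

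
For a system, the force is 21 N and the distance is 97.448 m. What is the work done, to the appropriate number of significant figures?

2.0 × 10³ J

work done = 21 N × 97.448 m = 2046.408 J.
21 has 2 significant figures; 97.448 has 5.
Division/multiplication keeps the fewest: 2 significant figures.
Rounded: 2.0 × 10³ J.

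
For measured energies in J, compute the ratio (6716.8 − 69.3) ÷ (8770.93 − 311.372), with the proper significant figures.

6716.8 − 69.3 = 6647.5, limited to 1 d.p. → 5 s.f.; 8770.93 − 311.372 = 8459.558, limited to 2 d.p. → 6 s.f.
Carrying full precision, 6647.5 ÷ 8459.558 = 0.785797555853…; keep min(5, 6) = 5 s.f.
Rounded to 5 significant figures: 0.78580.

0.78580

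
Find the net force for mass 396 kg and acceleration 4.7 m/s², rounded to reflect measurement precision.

1.9 × 10³ N

net force = 396 kg × 4.7 m/s² = 1861.2 N.
396 has 3 significant figures; 4.7 has 2.
Division/multiplication keeps the fewest: 2 significant figures.
Rounded: 1.9 × 10³ N.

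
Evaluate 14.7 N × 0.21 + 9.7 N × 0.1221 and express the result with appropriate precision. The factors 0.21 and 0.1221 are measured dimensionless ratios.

4.3 N

14.7 × 0.21 = 3.087 → 3.1 N (2 s.f., last digit at the 10^-1 place).
9.7 × 0.1221 = 1.18437 → 1.2 N (2 s.f., last digit at the 10^-1 place).
Sum: 4.27137 N; keep the coarser place, 10^-1.
Result: 4.3 N.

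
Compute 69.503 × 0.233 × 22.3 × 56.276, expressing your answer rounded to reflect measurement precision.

2.03 × 10^4

69.503 × 0.233 × 22.3 × 56.276 = 20322.9877672…
Multiplication/division keeps the fewest significant figures: 69.503 → 5 s.f., 0.233 → 3 s.f., 22.3 → 3 s.f., 56.276 → 5 s.f.; limit is 3.
Rounded to 3 significant figures: 2.03 × 10^4.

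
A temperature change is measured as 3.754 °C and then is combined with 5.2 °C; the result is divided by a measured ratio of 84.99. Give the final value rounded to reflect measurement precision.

1.1 × 10^-1 °C

3.754 °C + 5.2 °C = 8.954 °C; the sum is limited to 1 decimal place (2 s.f.).
Carrying full precision, 8.954 ÷ 84.99 = 0.105353571008… °C; 84.99 has 4 s.f., so the result keeps min(2, 4) = 2 s.f.
Rounded to 2 significant figures: 1.1 × 10^-1 °C.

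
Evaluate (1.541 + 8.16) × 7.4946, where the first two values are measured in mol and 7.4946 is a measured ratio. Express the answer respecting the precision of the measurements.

1.541 mol + 8.16 mol = 9.701 mol; the sum is limited to 2 decimal places (3 s.f.).
Carrying full precision, 9.701 × 7.4946 = 72.7051146 mol; 7.4946 has 5 s.f., so the result keeps min(3, 5) = 3 s.f.
Rounded to 3 significant figures: 72.7 mol.

72.7 mol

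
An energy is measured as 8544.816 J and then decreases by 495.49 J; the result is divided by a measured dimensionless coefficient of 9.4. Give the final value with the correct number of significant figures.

8.6 × 10^2 J

8544.816 J − 495.49 J = 8049.326 J; the difference is limited to 2 decimal places (6 s.f.).
Carrying full precision, 8049.326 ÷ 9.4 = 856.311276596… J; 9.4 has 2 s.f., so the result keeps min(6, 2) = 2 s.f.
Rounded to 2 significant figures: 8.6 × 10^2 J.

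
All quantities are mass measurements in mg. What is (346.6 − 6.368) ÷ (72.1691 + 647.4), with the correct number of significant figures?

0.4728

346.6 − 6.368 = 340.232, limited to 1 d.p. → 4 s.f.; 72.1691 + 647.4 = 719.5691, limited to 1 d.p. → 4 s.f.
Carrying full precision, 340.232 ÷ 719.5691 = 0.47282741852…; keep min(4, 4) = 4 s.f.
Rounded to 4 significant figures: 0.4728.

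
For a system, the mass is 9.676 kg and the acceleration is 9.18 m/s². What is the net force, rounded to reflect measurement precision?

net force = 9.676 kg × 9.18 m/s² = 88.82568 N.
9.676 has 4 significant figures; 9.18 has 3.
Division/multiplication keeps the fewest: 3 significant figures.
Rounded: 88.8 N.

88.8 N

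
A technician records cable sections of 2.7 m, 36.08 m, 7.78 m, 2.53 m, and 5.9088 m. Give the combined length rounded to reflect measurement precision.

2.7 m + 36.08 m + 7.78 m + 2.53 m + 5.9088 m = 54.9988 m.
Addition/subtraction keeps the fewest decimal places: 2.7 → 1 decimal place, 36.08 → 2 decimal places, 7.78 → 2 decimal places, 2.53 → 2 decimal places, 5.9088 → 4 decimal places; limit is 1.
Rounded to 1 decimal place: 55.0 m.

55.0 m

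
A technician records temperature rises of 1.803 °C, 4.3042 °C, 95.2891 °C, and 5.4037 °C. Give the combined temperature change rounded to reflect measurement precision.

1.803 °C + 4.3042 °C + 95.2891 °C + 5.4037 °C = 106.8000 °C.
Addition/subtraction keeps the fewest decimal places: 1.803 → 3 decimal places, 4.3042 → 4 decimal places, 95.2891 → 4 decimal places, 5.4037 → 4 decimal places; limit is 3.
Rounded to 3 decimal places: 1.06800 × 10² °C.

1.06800 × 10² °C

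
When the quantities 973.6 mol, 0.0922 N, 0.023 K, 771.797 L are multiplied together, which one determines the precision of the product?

973.6 mol → 4 s.f.; 0.0922 N → 3 s.f.; 0.023 K → 2 s.f.; 771.797 L → 6 s.f.
The fewest is 2 significant figures, from 0.023 K.

0.023 K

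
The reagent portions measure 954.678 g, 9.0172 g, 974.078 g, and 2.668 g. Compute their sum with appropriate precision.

954.678 g + 9.0172 g + 974.078 g + 2.668 g = 1940.4412 g.
Addition/subtraction keeps the fewest decimal places: 954.678 → 3 decimal places, 9.0172 → 4 decimal places, 974.078 → 3 decimal places, 2.668 → 3 decimal places; limit is 3.
Rounded to 3 decimal places: 1.940441 × 10^3 g.

1.940441 × 10^3 g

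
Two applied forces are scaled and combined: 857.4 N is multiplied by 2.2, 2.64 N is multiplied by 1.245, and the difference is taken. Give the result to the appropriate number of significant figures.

857.4 × 2.2 = 1886.28 → 1.9 × 10^3 N (2 s.f., last digit at the 10^2 place).
2.64 × 1.245 = 3.2868 → 3.29 N (3 s.f., last digit at the 10^-2 place).
Difference: 1882.9932 N; keep the coarser place, 10^2.
Result: 1.9 × 10^3 N.

1.9 × 10^3 N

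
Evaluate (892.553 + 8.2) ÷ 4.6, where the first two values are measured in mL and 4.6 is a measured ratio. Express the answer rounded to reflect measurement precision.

892.553 mL + 8.2 mL = 900.753 mL; the sum is limited to 1 decimal place (4 s.f.).
Carrying full precision, 900.753 ÷ 4.6 = 195.815869565… mL; 4.6 has 2 s.f., so the result keeps min(4, 2) = 2 s.f.
Rounded to 2 significant figures: 2.0 × 10² mL.

2.0 × 10² mL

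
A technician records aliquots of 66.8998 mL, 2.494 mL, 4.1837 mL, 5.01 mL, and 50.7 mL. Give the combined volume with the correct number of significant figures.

66.8998 mL + 2.494 mL + 4.1837 mL + 5.01 mL + 50.7 mL = 129.2875 mL.
Addition/subtraction keeps the fewest decimal places: 66.8998 → 4 decimal places, 2.494 → 3 decimal places, 4.1837 → 4 decimal places, 5.01 → 2 decimal places, 50.7 → 1 decimal place; limit is 1.
Rounded to 1 decimal place: 129.3 mL.

129.3 mL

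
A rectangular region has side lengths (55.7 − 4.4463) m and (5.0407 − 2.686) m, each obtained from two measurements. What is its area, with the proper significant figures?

121 m²

55.7 − 4.4463 = 51.2537, limited to 1 d.p. → 3 s.f.; 5.0407 − 2.686 = 2.3547, limited to 3 d.p. → 4 s.f.
Carrying full precision, 51.2537 × 2.3547 = 120.68708739; keep min(3, 4) = 3 s.f.
Rounded to 3 significant figures: 121 m².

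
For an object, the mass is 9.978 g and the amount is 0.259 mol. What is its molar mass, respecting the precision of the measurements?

molar mass = 9.978 g ÷ 0.259 mol = 38.5250965251… g/mol.
9.978 has 4 significant figures; 0.259 has 3.
Division/multiplication keeps the fewest: 3 significant figures.
Rounded: 38.5 g/mol.

38.5 g/mol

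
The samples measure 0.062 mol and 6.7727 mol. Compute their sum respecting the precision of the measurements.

6.835 mol

0.062 mol + 6.7727 mol = 6.8347 mol.
Addition/subtraction keeps the fewest decimal places: 0.062 → 3 decimal places, 6.7727 → 4 decimal places; limit is 3.
Rounded to 3 decimal places: 6.835 mol.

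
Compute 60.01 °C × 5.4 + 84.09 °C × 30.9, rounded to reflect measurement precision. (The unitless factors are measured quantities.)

60.01 × 5.4 = 324.054 → 3.2 × 10² °C (2 s.f., last digit at the 10^1 place).
84.09 × 30.9 = 2598.381 → 2.60 × 10³ °C (3 s.f., last digit at the 10^1 place).
Sum: 2922.435 °C; keep the coarser place, 10^1.
Result: 2.92 × 10³ °C.

2.92 × 10³ °C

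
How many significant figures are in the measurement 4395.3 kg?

5

4395.3: every digit is nonzero and significant.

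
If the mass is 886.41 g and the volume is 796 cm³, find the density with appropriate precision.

1.11 g/cm³

density = 886.41 g ÷ 796 cm³ = 1.11358040201… g/cm³.
886.41 has 5 significant figures; 796 has 3.
Division/multiplication keeps the fewest: 3 significant figures.
Rounded: 1.11 g/cm³.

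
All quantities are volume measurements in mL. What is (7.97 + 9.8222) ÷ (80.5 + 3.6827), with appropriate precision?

2.11 × 10⁻¹

7.97 + 9.8222 = 17.7922, limited to 2 d.p. → 4 s.f.; 80.5 + 3.6827 = 84.1827, limited to 1 d.p. → 3 s.f.
Carrying full precision, 17.7922 ÷ 84.1827 = 0.211352213697…; keep min(4, 3) = 3 s.f.
Rounded to 3 significant figures: 2.11 × 10⁻¹.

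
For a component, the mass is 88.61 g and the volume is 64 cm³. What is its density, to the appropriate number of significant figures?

1.4 g/cm³

density = 88.61 g ÷ 64 cm³ = 1.38453125 g/cm³.
88.61 has 4 significant figures; 64 has 2.
Division/multiplication keeps the fewest: 2 significant figures.
Rounded: 1.4 g/cm³.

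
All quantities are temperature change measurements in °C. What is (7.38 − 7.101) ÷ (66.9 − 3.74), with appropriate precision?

0.0044

7.38 − 7.101 = 0.279, limited to 2 d.p. → 2 s.f.; 66.9 − 3.74 = 63.16, limited to 1 d.p. → 3 s.f.
Carrying full precision, 0.279 ÷ 63.16 = 0.00441735275491…; keep min(2, 3) = 2 s.f.
Rounded to 2 significant figures: 0.0044.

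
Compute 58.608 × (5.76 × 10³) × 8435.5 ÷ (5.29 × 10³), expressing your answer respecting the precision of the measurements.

5.38 × 10⁵

58.608 × (5.76 × 10³) × 8435.5 ÷ (5.29 × 10³) = 538312.596567…
Multiplication/division keeps the fewest significant figures: 58.608 → 5 s.f., 5.76 × 10³ → 3 s.f., 8435.5 → 5 s.f., 5.29 × 10³ → 3 s.f.; limit is 3.
Rounded to 3 significant figures: 5.38 × 10⁵.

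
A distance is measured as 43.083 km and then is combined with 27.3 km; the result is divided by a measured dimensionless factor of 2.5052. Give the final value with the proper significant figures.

28.1 km

43.083 km + 27.3 km = 70.383 km; the sum is limited to 1 decimal place (3 s.f.).
Carrying full precision, 70.383 ÷ 2.5052 = 28.0947628932… km; 2.5052 has 5 s.f., so the result keeps min(3, 5) = 3 s.f.
Rounded to 3 significant figures: 28.1 km.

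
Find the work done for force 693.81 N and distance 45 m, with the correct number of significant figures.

3.1 × 10^4 J

work done = 693.81 N × 45 m = 31221.45 J.
693.81 has 5 significant figures; 45 has 2.
Division/multiplication keeps the fewest: 2 significant figures.
Rounded: 3.1 × 10^4 J.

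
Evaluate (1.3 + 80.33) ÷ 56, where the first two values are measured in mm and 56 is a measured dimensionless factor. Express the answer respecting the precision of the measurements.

1.3 mm + 80.33 mm = 81.63 mm; the sum is limited to 1 decimal place (3 s.f.).
Carrying full precision, 81.63 ÷ 56 = 1.45767857143… mm; 56 has 2 s.f., so the result keeps min(3, 2) = 2 s.f.
Rounded to 2 significant figures: 1.5 mm.

1.5 mm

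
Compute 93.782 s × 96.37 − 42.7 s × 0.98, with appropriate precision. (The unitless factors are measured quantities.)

93.782 × 96.37 = 9037.77134 → 9038 s (4 s.f., last digit at the 10^0 place).
42.7 × 0.98 = 41.846 → 42 s (2 s.f., last digit at the 10^0 place).
Difference: 8995.92534 s; keep the coarser place, 10^0.
Result: 8996 s.

8996 s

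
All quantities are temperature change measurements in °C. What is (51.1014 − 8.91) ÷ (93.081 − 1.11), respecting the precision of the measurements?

0.4587

51.1014 − 8.91 = 42.1914, limited to 2 d.p. → 4 s.f.; 93.081 − 1.11 = 91.971, limited to 2 d.p. → 4 s.f.
Carrying full precision, 42.1914 ÷ 91.971 = 0.458746778876…; keep min(4, 4) = 4 s.f.
Rounded to 4 significant figures: 0.4587.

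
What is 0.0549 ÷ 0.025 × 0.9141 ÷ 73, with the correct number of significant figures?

0.027

0.0549 ÷ 0.025 × 0.9141 ÷ 73 = 0.0274981315068…
Multiplication/division keeps the fewest significant figures: 0.0549 → 3 s.f., 0.025 → 2 s.f., 0.9141 → 4 s.f., 73 → 2 s.f.; limit is 2.
Rounded to 2 significant figures: 0.027.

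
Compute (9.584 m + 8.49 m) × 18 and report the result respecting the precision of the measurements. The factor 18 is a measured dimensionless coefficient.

3.3 × 10^2 m

9.584 m + 8.49 m = 18.074 m; the sum is limited to 2 decimal places (4 s.f.).
Carrying full precision, 18.074 × 18 = 325.332 m; 18 has 2 s.f., so the result keeps min(4, 2) = 2 s.f.
Rounded to 2 significant figures: 3.3 × 10^2 m.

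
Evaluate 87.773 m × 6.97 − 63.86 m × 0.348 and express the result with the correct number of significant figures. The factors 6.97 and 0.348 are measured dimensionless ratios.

87.773 × 6.97 = 611.77781 → 612 m (3 s.f., last digit at the 10^0 place).
63.86 × 0.348 = 22.22328 → 22.2 m (3 s.f., last digit at the 10^-1 place).
Difference: 589.55453 m; keep the coarser place, 10^0.
Result: 590. m.

590. m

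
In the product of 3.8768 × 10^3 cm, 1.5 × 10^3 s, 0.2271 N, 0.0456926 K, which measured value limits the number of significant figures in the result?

1.5 × 10^3 s

3.8768 × 10^3 cm → 5 s.f.; 1.5 × 10^3 s → 2 s.f.; 0.2271 N → 4 s.f.; 0.0456926 K → 6 s.f.
The fewest is 2 significant figures, from 1.5 × 10^3 s.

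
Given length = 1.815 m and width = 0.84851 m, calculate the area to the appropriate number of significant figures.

1.540 m²

area = 1.815 m × 0.84851 m = 1.54004565 m².
1.815 has 4 significant figures; 0.84851 has 5.
Division/multiplication keeps the fewest: 4 significant figures.
Rounded: 1.540 m².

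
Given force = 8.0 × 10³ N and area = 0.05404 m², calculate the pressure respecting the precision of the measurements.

1.5 × 10⁵ Pa

pressure = 8.0 × 10³ N ÷ 0.05404 m² = 148038.490007… Pa.
8.0 × 10³ has 2 significant figures; 0.05404 has 4.
Division/multiplication keeps the fewest: 2 significant figures.
Rounded: 1.5 × 10⁵ Pa.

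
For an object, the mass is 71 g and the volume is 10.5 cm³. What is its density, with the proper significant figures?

density = 71 g ÷ 10.5 cm³ = 6.7619047619… g/cm³.
71 has 2 significant figures; 10.5 has 3.
Division/multiplication keeps the fewest: 2 significant figures.
Rounded: 6.8 g/cm³.

6.8 g/cm³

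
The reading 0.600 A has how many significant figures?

0.600: leading zeros are not significant; trailing zeros after a decimal point are significant.

3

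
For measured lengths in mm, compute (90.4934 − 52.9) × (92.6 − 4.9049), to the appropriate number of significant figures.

3.30 × 10³ mm²

90.4934 − 52.9 = 37.5934, limited to 1 d.p. → 3 s.f.; 92.6 − 4.9049 = 87.6951, limited to 1 d.p. → 3 s.f.
Carrying full precision, 37.5934 × 87.6951 = 3296.75697234; keep min(3, 3) = 3 s.f.
Rounded to 3 significant figures: 3.30 × 10³ mm².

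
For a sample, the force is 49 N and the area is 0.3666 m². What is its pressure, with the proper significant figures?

1.3 × 10² Pa

pressure = 49 N ÷ 0.3666 m² = 133.660665576… Pa.
49 has 2 significant figures; 0.3666 has 4.
Division/multiplication keeps the fewest: 2 significant figures.
Rounded: 1.3 × 10² Pa.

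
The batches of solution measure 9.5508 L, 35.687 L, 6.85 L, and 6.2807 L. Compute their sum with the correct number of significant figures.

9.5508 L + 35.687 L + 6.85 L + 6.2807 L = 58.3685 L.
Addition/subtraction keeps the fewest decimal places: 9.5508 → 4 decimal places, 35.687 → 3 decimal places, 6.85 → 2 decimal places, 6.2807 → 4 decimal places; limit is 2.
Rounded to 2 decimal places: 58.37 L.

58.37 L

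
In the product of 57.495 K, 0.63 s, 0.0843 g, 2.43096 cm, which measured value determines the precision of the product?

57.495 K → 5 s.f.; 0.63 s → 2 s.f.; 0.0843 g → 3 s.f.; 2.43096 cm → 6 s.f.
The fewest is 2 significant figures, from 0.63 s.

0.63 s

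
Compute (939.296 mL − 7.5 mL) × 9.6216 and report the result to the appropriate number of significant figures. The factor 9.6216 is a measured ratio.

939.296 mL − 7.5 mL = 931.796 mL; the difference is limited to 1 decimal place (4 s.f.).
Carrying full precision, 931.796 × 9.6216 = 8965.3683936 mL; 9.6216 has 5 s.f., so the result keeps min(4, 5) = 4 s.f.
Rounded to 4 significant figures: 8965 mL.

8965 mL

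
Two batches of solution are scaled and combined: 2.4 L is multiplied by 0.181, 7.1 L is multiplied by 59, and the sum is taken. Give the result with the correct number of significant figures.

2.4 × 0.181 = 0.4344 → 0.43 L (2 s.f., last digit at the 10^-2 place).
7.1 × 59 = 418.9 → 4.2 × 10² L (2 s.f., last digit at the 10^1 place).
Sum: 419.3344 L; keep the coarser place, 10^1.
Result: 4.2 × 10² L.

4.2 × 10² L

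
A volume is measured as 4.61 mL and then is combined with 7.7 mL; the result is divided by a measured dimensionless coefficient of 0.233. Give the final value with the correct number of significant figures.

52.8 mL

4.61 mL + 7.7 mL = 12.31 mL; the sum is limited to 1 decimal place (3 s.f.).
Carrying full precision, 12.31 ÷ 0.233 = 52.8326180258… mL; 0.233 has 3 s.f., so the result keeps min(3, 3) = 3 s.f.
Rounded to 3 significant figures: 52.8 mL.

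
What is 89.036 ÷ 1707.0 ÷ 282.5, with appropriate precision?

1.846 × 10⁻⁴

89.036 ÷ 1707.0 ÷ 282.5 = 0.000184634845586…
Multiplication/division keeps the fewest significant figures: 89.036 → 5 s.f., 1707.0 → 5 s.f., 282.5 → 4 s.f.; limit is 4.
Rounded to 4 significant figures: 1.846 × 10⁻⁴.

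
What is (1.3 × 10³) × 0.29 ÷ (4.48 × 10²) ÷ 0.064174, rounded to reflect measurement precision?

(1.3 × 10³) × 0.29 ÷ (4.48 × 10²) ÷ 0.064174 = 13.1130653714…
Multiplication/division keeps the fewest significant figures: 1.3 × 10³ → 2 s.f., 0.29 → 2 s.f., 4.48 × 10² → 3 s.f., 0.064174 → 5 s.f.; limit is 2.
Rounded to 2 significant figures: 13.

13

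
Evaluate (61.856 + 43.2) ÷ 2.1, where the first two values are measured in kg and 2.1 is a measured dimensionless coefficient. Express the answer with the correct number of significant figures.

61.856 kg + 43.2 kg = 105.056 kg; the sum is limited to 1 decimal place (4 s.f.).
Carrying full precision, 105.056 ÷ 2.1 = 50.0266666667… kg; 2.1 has 2 s.f., so the result keeps min(4, 2) = 2 s.f.
Rounded to 2 significant figures: 50. kg.

50. kg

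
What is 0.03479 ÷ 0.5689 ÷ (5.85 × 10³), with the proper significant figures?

0.03479 ÷ 0.5689 ÷ (5.85 × 10³) = 0.0000104535217912…
Multiplication/division keeps the fewest significant figures: 0.03479 → 4 s.f., 0.5689 → 4 s.f., 5.85 × 10³ → 3 s.f.; limit is 3.
Rounded to 3 significant figures: 1.05 × 10⁻⁵.

1.05 × 10⁻⁵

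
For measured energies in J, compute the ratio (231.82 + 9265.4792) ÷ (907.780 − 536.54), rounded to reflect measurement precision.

25.583

231.82 + 9265.4792 = 9497.2992, limited to 2 d.p. → 6 s.f.; 907.780 − 536.54 = 371.240, limited to 2 d.p. → 5 s.f.
Carrying full precision, 9497.2992 ÷ 371.240 = 25.5826398017…; keep min(6, 5) = 5 s.f.
Rounded to 5 significant figures: 25.583.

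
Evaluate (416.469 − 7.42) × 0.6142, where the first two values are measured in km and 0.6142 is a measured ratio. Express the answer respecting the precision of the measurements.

251.2 km

416.469 km − 7.42 km = 409.049 km; the difference is limited to 2 decimal places (5 s.f.).
Carrying full precision, 409.049 × 0.6142 = 251.2378958 km; 0.6142 has 4 s.f., so the result keeps min(5, 4) = 4 s.f.
Rounded to 4 significant figures: 251.2 km.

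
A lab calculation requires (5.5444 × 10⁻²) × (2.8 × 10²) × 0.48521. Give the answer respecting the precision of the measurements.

7.5

(5.5444 × 10⁻²) × (2.8 × 10²) × 0.48521 = 7.5325553072
Multiplication/division keeps the fewest significant figures: 5.5444 × 10⁻² → 5 s.f., 2.8 × 10² → 2 s.f., 0.48521 → 5 s.f.; limit is 2.
Rounded to 2 significant figures: 7.5.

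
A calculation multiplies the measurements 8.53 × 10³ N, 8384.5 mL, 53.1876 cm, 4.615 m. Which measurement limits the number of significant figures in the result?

8.53 × 10³ N

8.53 × 10³ N → 3 s.f.; 8384.5 mL → 5 s.f.; 53.1876 cm → 6 s.f.; 4.615 m → 4 s.f.
The fewest is 3 significant figures, from 8.53 × 10³ N.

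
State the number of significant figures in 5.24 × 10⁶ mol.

5.24 × 10⁶: in scientific notation every digit of the coefficient is significant.

3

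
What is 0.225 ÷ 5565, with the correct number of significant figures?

4.04 × 10^-5

0.225 ÷ 5565 = 0.0000404312668464…
Multiplication/division keeps the fewest significant figures: 0.225 → 3 s.f., 5565 → 4 s.f.; limit is 3.
Rounded to 3 significant figures: 4.04 × 10^-5.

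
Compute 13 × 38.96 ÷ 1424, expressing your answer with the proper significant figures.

0.36

13 × 38.96 ÷ 1424 = 0.355674157303…
Multiplication/division keeps the fewest significant figures: 13 → 2 s.f., 38.96 → 4 s.f., 1424 → 4 s.f.; limit is 2.
Rounded to 2 significant figures: 0.36.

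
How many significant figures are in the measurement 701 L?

701: zeros between nonzero digits are significant.

3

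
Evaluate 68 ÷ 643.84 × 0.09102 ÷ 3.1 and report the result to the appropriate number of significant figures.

68 ÷ 643.84 × 0.09102 ÷ 3.1 = 0.00310103091131…
Multiplication/division keeps the fewest significant figures: 68 → 2 s.f., 643.84 → 5 s.f., 0.09102 → 4 s.f., 3.1 → 2 s.f.; limit is 2.
Rounded to 2 significant figures: 0.0031.

0.0031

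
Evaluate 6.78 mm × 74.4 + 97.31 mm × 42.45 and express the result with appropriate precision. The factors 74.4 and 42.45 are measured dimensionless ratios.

4635 mm

6.78 × 74.4 = 504.432 → 5.04 × 10^2 mm (3 s.f., last digit at the 10^0 place).
97.31 × 42.45 = 4130.8095 → 4131 mm (4 s.f., last digit at the 10^0 place).
Sum: 4635.2415 mm; keep the coarser place, 10^0.
Result: 4635 mm.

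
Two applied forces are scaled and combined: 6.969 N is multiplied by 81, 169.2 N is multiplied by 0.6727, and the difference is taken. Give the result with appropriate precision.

4.5 × 10^2 N

6.969 × 81 = 564.489 → 5.6 × 10^2 N (2 s.f., last digit at the 10^1 place).
169.2 × 0.6727 = 113.82084 → 113.8 N (4 s.f., last digit at the 10^-1 place).
Difference: 450.66816 N; keep the coarser place, 10^1.
Result: 4.5 × 10^2 N.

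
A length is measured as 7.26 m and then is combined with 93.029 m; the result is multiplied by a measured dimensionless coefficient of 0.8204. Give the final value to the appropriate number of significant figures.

7.26 m + 93.029 m = 100.289 m; the sum is limited to 2 decimal places (5 s.f.).
Carrying full precision, 100.289 × 0.8204 = 82.2770956 m; 0.8204 has 4 s.f., so the result keeps min(5, 4) = 4 s.f.
Rounded to 4 significant figures: 82.28 m.

82.28 m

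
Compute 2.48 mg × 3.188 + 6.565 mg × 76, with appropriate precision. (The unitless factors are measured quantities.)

5.1 × 10^2 mg

2.48 × 3.188 = 7.90624 → 7.91 mg (3 s.f., last digit at the 10^-2 place).
6.565 × 76 = 498.94 → 5.0 × 10^2 mg (2 s.f., last digit at the 10^1 place).
Sum: 506.84624 mg; keep the coarser place, 10^1.
Result: 5.1 × 10^2 mg.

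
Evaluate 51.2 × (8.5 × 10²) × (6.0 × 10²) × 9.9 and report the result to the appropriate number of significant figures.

51.2 × (8.5 × 10²) × (6.0 × 10²) × 9.9 = 258508800
Multiplication/division keeps the fewest significant figures: 51.2 → 3 s.f., 8.5 × 10² → 2 s.f., 6.0 × 10² → 2 s.f., 9.9 → 2 s.f.; limit is 2.
Rounded to 2 significant figures: 2.6 × 10⁸.

2.6 × 10⁸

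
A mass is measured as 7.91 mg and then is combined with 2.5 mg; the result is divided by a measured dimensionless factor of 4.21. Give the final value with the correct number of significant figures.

7.91 mg + 2.5 mg = 10.41 mg; the sum is limited to 1 decimal place (3 s.f.).
Carrying full precision, 10.41 ÷ 4.21 = 2.47268408551… mg; 4.21 has 3 s.f., so the result keeps min(3, 3) = 3 s.f.
Rounded to 3 significant figures: 2.47 mg.

2.47 mg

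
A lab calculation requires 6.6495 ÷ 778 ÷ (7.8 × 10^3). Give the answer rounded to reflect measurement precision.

6.6495 ÷ 778 ÷ (7.8 × 10^3) = 0.00000109575835476…
Multiplication/division keeps the fewest significant figures: 6.6495 → 5 s.f., 778 → 3 s.f., 7.8 × 10^3 → 2 s.f.; limit is 2.
Rounded to 2 significant figures: 1.1 × 10^-6.

1.1 × 10^-6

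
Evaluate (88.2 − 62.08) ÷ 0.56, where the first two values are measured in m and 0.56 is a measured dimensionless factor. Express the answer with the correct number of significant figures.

88.2 m − 62.08 m = 26.12 m; the difference is limited to 1 decimal place (3 s.f.).
Carrying full precision, 26.12 ÷ 0.56 = 46.6428571429… m; 0.56 has 2 s.f., so the result keeps min(3, 2) = 2 s.f.
Rounded to 2 significant figures: 47 m.

47 m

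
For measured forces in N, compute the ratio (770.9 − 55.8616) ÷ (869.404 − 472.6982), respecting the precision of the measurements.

770.9 − 55.8616 = 715.0384, limited to 1 d.p. → 4 s.f.; 869.404 − 472.6982 = 396.7058, limited to 3 d.p. → 6 s.f.
Carrying full precision, 715.0384 ÷ 396.7058 = 1.80243999458…; keep min(4, 6) = 4 s.f.
Rounded to 4 significant figures: 1.802.

1.802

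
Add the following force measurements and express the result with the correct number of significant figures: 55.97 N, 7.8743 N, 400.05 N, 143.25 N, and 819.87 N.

55.97 N + 7.8743 N + 400.05 N + 143.25 N + 819.87 N = 1427.0143 N.
Addition/subtraction keeps the fewest decimal places: 55.97 → 2 decimal places, 7.8743 → 4 decimal places, 400.05 → 2 decimal places, 143.25 → 2 decimal places, 819.87 → 2 decimal places; limit is 2.
Rounded to 2 decimal places: 1427.01 N.

1427.01 N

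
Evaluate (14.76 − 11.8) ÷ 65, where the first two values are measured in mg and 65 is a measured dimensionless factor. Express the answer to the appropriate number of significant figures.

0.046 mg

14.76 mg − 11.8 mg = 2.96 mg; the difference is limited to 1 decimal place (2 s.f.).
Carrying full precision, 2.96 ÷ 65 = 0.0455384615385… mg; 65 has 2 s.f., so the result keeps min(2, 2) = 2 s.f.
Rounded to 2 significant figures: 0.046 mg.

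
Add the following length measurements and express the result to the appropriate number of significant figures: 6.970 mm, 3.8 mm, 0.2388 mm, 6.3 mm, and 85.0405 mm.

6.970 mm + 3.8 mm + 0.2388 mm + 6.3 mm + 85.0405 mm = 102.3493 mm.
Addition/subtraction keeps the fewest decimal places: 6.970 → 3 decimal places, 3.8 → 1 decimal place, 0.2388 → 4 decimal places, 6.3 → 1 decimal place, 85.0405 → 4 decimal places; limit is 1.
Rounded to 1 decimal place: 102.3 mm.

102.3 mm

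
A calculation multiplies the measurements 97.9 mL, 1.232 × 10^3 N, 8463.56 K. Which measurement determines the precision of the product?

97.9 mL

97.9 mL → 3 s.f.; 1.232 × 10^3 N → 4 s.f.; 8463.56 K → 6 s.f.
The fewest is 3 significant figures, from 97.9 mL.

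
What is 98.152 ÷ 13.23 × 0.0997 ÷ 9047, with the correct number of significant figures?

8.18 × 10⁻⁵

98.152 ÷ 13.23 × 0.0997 ÷ 9047 = 0.0000817579281323…
Multiplication/division keeps the fewest significant figures: 98.152 → 5 s.f., 13.23 → 4 s.f., 0.0997 → 3 s.f., 9047 → 4 s.f.; limit is 3.
Rounded to 3 significant figures: 8.18 × 10⁻⁵.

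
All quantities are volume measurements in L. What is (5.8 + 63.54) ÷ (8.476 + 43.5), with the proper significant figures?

5.8 + 63.54 = 69.34, limited to 1 d.p. → 3 s.f.; 8.476 + 43.5 = 51.976, limited to 1 d.p. → 3 s.f.
Carrying full precision, 69.34 ÷ 51.976 = 1.33407726643…; keep min(3, 3) = 3 s.f.
Rounded to 3 significant figures: 1.33.

1.33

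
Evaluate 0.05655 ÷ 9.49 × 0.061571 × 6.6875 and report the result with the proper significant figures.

0.00245

0.05655 ÷ 9.49 × 0.061571 × 6.6875 = 0.00245361489298…
Multiplication/division keeps the fewest significant figures: 0.05655 → 4 s.f., 9.49 → 3 s.f., 0.061571 → 5 s.f., 6.6875 → 5 s.f.; limit is 3.
Rounded to 3 significant figures: 0.00245.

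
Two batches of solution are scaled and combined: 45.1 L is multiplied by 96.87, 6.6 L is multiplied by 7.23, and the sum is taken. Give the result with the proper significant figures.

45.1 × 96.87 = 4368.837 → 4.37 × 10^3 L (3 s.f., last digit at the 10^1 place).
6.6 × 7.23 = 47.718 → 48 L (2 s.f., last digit at the 10^0 place).
Sum: 4416.555 L; keep the coarser place, 10^1.
Result: 4.42 × 10^3 L.

4.42 × 10^3 L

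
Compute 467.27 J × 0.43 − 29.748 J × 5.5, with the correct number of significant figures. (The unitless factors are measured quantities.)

4 × 10¹ J

467.27 × 0.43 = 200.9261 → 2.0 × 10² J (2 s.f., last digit at the 10^1 place).
29.748 × 5.5 = 163.614 → 1.6 × 10² J (2 s.f., last digit at the 10^1 place).
Difference: 37.3121 J; keep the coarser place, 10^1.
Result: 4 × 10¹ J.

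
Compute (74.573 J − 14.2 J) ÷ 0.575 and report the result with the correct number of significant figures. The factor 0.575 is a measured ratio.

105 J

74.573 J − 14.2 J = 60.373 J; the difference is limited to 1 decimal place (3 s.f.).
Carrying full precision, 60.373 ÷ 0.575 = 104.996521739… J; 0.575 has 3 s.f., so the result keeps min(3, 3) = 3 s.f.
Rounded to 3 significant figures: 105 J.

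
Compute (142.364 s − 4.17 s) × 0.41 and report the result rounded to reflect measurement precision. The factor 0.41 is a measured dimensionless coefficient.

57 s

142.364 s − 4.17 s = 138.194 s; the difference is limited to 2 decimal places (5 s.f.).
Carrying full precision, 138.194 × 0.41 = 56.65954 s; 0.41 has 2 s.f., so the result keeps min(5, 2) = 2 s.f.
Rounded to 2 significant figures: 57 s.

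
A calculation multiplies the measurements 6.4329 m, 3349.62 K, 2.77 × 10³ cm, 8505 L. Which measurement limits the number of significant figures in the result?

2.77 × 10³ cm

6.4329 m → 5 s.f.; 3349.62 K → 6 s.f.; 2.77 × 10³ cm → 3 s.f.; 8505 L → 4 s.f.
The fewest is 3 significant figures, from 2.77 × 10³ cm.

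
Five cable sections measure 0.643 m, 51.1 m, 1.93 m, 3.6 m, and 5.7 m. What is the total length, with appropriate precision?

63.0 m

0.643 m + 51.1 m + 1.93 m + 3.6 m + 5.7 m = 62.973 m.
Addition/subtraction keeps the fewest decimal places: 0.643 → 3 decimal places, 51.1 → 1 decimal place, 1.93 → 2 decimal places, 3.6 → 1 decimal place, 5.7 → 1 decimal place; limit is 1.
Rounded to 1 decimal place: 63.0 m.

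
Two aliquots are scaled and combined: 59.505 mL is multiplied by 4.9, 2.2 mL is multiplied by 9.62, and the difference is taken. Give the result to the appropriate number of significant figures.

2.7 × 10² mL

59.505 × 4.9 = 291.5745 → 2.9 × 10² mL (2 s.f., last digit at the 10^1 place).
2.2 × 9.62 = 21.164 → 21 mL (2 s.f., last digit at the 10^0 place).
Difference: 270.4105 mL; keep the coarser place, 10^1.
Result: 2.7 × 10² mL.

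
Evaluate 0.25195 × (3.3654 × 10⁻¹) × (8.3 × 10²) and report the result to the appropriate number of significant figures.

7.0 × 10¹

0.25195 × (3.3654 × 10⁻¹) × (8.3 × 10²) = 70.37673999
Multiplication/division keeps the fewest significant figures: 0.25195 → 5 s.f., 3.3654 × 10⁻¹ → 5 s.f., 8.3 × 10² → 2 s.f.; limit is 2.
Rounded to 2 significant figures: 7.0 × 10¹.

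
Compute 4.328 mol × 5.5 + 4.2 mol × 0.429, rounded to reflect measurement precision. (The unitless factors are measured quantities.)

26 mol

4.328 × 5.5 = 23.804 → 24 mol (2 s.f., last digit at the 10^0 place).
4.2 × 0.429 = 1.8018 → 1.8 mol (2 s.f., last digit at the 10^-1 place).
Sum: 25.6058 mol; keep the coarser place, 10^0.
Result: 26 mol.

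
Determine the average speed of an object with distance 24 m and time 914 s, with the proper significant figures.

average speed = 24 m ÷ 914 s = 0.0262582056893… m/s.
24 has 2 significant figures; 914 has 3.
Division/multiplication keeps the fewest: 2 significant figures.
Rounded: 0.026 m/s.

0.026 m/s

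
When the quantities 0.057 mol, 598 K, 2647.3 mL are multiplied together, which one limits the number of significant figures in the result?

0.057 mol

0.057 mol → 2 s.f.; 598 K → 3 s.f.; 2647.3 mL → 5 s.f.
The fewest is 2 significant figures, from 0.057 mol.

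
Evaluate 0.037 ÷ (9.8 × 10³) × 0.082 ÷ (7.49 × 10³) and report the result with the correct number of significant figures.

0.037 ÷ (9.8 × 10³) × 0.082 ÷ (7.49 × 10³) = 4.13340235961 × 10^-11…
Multiplication/division keeps the fewest significant figures: 0.037 → 2 s.f., 9.8 × 10³ → 2 s.f., 0.082 → 2 s.f., 7.49 × 10³ → 3 s.f.; limit is 2.
Rounded to 2 significant figures: 4.1 × 10⁻¹¹.

4.1 × 10⁻¹¹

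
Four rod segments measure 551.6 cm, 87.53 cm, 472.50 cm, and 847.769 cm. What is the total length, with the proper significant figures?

551.6 cm + 87.53 cm + 472.50 cm + 847.769 cm = 1959.399 cm.
Addition/subtraction keeps the fewest decimal places: 551.6 → 1 decimal place, 87.53 → 2 decimal places, 472.50 → 2 decimal places, 847.769 → 3 decimal places; limit is 1.
Rounded to 1 decimal place: 1959.4 cm.

1959.4 cm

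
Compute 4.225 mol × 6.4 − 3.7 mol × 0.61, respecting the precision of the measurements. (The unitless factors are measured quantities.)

25 mol

4.225 × 6.4 = 27.04 → 27 mol (2 s.f., last digit at the 10^0 place).
3.7 × 0.61 = 2.257 → 2.3 mol (2 s.f., last digit at the 10^-1 place).
Difference: 24.783 mol; keep the coarser place, 10^0.
Result: 25 mol.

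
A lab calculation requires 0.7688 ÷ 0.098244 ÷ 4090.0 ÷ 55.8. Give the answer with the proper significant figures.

0.7688 ÷ 0.098244 ÷ 4090.0 ÷ 55.8 = 0.0000342886061583…
Multiplication/division keeps the fewest significant figures: 0.7688 → 4 s.f., 0.098244 → 5 s.f., 4090.0 → 5 s.f., 55.8 → 3 s.f.; limit is 3.
Rounded to 3 significant figures: 3.43 × 10^-5.

3.43 × 10^-5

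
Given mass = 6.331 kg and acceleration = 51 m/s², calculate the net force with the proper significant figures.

3.2 × 10² N

net force = 6.331 kg × 51 m/s² = 322.881 N.
6.331 has 4 significant figures; 51 has 2.
Division/multiplication keeps the fewest: 2 significant figures.
Rounded: 3.2 × 10² N.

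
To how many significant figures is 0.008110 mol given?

0.008110: leading zeros are not significant; trailing zeros after a decimal point are significant.

4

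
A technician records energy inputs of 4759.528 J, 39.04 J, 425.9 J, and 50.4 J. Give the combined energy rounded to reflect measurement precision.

4759.528 J + 39.04 J + 425.9 J + 50.4 J = 5274.868 J.
Addition/subtraction keeps the fewest decimal places: 4759.528 → 3 decimal places, 39.04 → 2 decimal places, 425.9 → 1 decimal place, 50.4 → 1 decimal place; limit is 1.
Rounded to 1 decimal place: 5274.9 J.

5274.9 J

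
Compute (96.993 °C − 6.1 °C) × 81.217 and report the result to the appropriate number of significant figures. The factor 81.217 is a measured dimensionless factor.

96.993 °C − 6.1 °C = 90.893 °C; the difference is limited to 1 decimal place (3 s.f.).
Carrying full precision, 90.893 × 81.217 = 7382.056781 °C; 81.217 has 5 s.f., so the result keeps min(3, 5) = 3 s.f.
Rounded to 3 significant figures: 7.38 × 10³ °C.

7.38 × 10³ °C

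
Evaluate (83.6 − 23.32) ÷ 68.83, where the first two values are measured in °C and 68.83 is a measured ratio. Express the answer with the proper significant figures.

0.876 °C

83.6 °C − 23.32 °C = 60.28 °C; the difference is limited to 1 decimal place (3 s.f.).
Carrying full precision, 60.28 ÷ 68.83 = 0.875780909487… °C; 68.83 has 4 s.f., so the result keeps min(3, 4) = 3 s.f.
Rounded to 3 significant figures: 0.876 °C.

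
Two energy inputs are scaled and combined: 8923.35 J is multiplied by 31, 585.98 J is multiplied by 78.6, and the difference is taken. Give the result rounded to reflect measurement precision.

2.3 × 10⁵ J

8923.35 × 31 = 276623.85 → 2.8 × 10⁵ J (2 s.f., last digit at the 10^4 place).
585.98 × 78.6 = 46058.028 → 4.61 × 10⁴ J (3 s.f., last digit at the 10^2 place).
Difference: 230565.822 J; keep the coarser place, 10^4.
Result: 2.3 × 10⁵ J.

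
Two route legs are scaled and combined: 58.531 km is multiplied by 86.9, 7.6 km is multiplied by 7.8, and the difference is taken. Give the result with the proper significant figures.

58.531 × 86.9 = 5086.3439 → 5.09 × 10^3 km (3 s.f., last digit at the 10^1 place).
7.6 × 7.8 = 59.28 → 59 km (2 s.f., last digit at the 10^0 place).
Difference: 5027.0639 km; keep the coarser place, 10^1.
Result: 5.03 × 10^3 km.

5.03 × 10^3 km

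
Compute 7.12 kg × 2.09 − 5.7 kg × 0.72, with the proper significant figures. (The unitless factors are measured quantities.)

7.12 × 2.09 = 14.8808 → 14.9 kg (3 s.f., last digit at the 10^-1 place).
5.7 × 0.72 = 4.104 → 4.1 kg (2 s.f., last digit at the 10^-1 place).
Difference: 10.7768 kg; keep the coarser place, 10^-1.
Result: 10.8 kg.

10.8 kg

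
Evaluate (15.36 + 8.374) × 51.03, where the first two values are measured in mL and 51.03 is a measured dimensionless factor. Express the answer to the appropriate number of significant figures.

1211 mL

15.36 mL + 8.374 mL = 23.734 mL; the sum is limited to 2 decimal places (4 s.f.).
Carrying full precision, 23.734 × 51.03 = 1211.14602 mL; 51.03 has 4 s.f., so the result keeps min(4, 4) = 4 s.f.
Rounded to 4 significant figures: 1211 mL.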